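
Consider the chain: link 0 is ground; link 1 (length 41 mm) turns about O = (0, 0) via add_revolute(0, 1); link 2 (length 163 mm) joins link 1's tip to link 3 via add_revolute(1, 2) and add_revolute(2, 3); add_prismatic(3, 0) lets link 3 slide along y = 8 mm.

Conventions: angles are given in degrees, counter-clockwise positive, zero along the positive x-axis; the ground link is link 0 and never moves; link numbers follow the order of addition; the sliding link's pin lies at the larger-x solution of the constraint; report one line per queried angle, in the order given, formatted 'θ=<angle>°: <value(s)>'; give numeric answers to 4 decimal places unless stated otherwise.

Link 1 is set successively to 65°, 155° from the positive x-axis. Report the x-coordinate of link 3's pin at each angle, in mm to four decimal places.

geometry: r = 41 mm, L = 163 mm, e = 8 mm
θ=65°: crank pin P = (r cos θ, r sin θ) = (17.327349, 37.158619)
θ=65°: h = r sin θ − e = 37.158619 − 8 = 29.158619
θ=65°: x = r cos θ + √(L² − h²) = 17.327349 + 160.370742 = 177.698091
θ=155°: crank pin P = (r cos θ, r sin θ) = (-37.158619, 17.327349)
θ=155°: h = r sin θ − e = 17.327349 − 8 = 9.327349
θ=155°: x = r cos θ + √(L² − h²) = -37.158619 + 162.732912 = 125.574292

θ=65°: 177.6981
θ=155°: 125.5743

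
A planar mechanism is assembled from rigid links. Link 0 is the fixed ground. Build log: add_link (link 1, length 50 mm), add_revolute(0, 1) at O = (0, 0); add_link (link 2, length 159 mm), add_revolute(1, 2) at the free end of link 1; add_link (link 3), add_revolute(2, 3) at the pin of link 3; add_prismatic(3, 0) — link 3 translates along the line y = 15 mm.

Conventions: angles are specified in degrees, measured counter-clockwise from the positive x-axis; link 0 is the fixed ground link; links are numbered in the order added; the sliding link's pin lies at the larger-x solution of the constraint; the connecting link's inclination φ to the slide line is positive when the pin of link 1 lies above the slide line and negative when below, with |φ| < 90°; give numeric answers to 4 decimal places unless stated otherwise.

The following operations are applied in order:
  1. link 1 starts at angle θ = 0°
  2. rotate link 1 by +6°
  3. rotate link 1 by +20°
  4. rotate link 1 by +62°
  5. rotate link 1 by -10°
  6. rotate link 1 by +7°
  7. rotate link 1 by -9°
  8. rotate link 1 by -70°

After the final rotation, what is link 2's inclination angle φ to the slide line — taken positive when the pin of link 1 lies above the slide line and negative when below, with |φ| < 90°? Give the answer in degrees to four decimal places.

geometry: r = 50 mm, L = 159 mm, e = 15 mm; θ starts at 0°
rotate link 1 by +6°: θ ← 0° +6° = 6°
rotate link 1 by +20°: θ ← 6° +20° = 26°
rotate link 1 by +62°: θ ← 26° +62° = 88°
rotate link 1 by -10°: θ ← 88° -10° = 78°
rotate link 1 by +7°: θ ← 78° +7° = 85°
rotate link 1 by -9°: θ ← 85° -9° = 76°
rotate link 1 by -70°: θ ← 76° -70° = 6°
h = r sin θ − e = 5.226423 − 15 = -9.773577
sin φ = h / L = -9.773577 / 159 = -0.06146904
φ = arcsin(-0.06146904) = -3.524138°

-3.5241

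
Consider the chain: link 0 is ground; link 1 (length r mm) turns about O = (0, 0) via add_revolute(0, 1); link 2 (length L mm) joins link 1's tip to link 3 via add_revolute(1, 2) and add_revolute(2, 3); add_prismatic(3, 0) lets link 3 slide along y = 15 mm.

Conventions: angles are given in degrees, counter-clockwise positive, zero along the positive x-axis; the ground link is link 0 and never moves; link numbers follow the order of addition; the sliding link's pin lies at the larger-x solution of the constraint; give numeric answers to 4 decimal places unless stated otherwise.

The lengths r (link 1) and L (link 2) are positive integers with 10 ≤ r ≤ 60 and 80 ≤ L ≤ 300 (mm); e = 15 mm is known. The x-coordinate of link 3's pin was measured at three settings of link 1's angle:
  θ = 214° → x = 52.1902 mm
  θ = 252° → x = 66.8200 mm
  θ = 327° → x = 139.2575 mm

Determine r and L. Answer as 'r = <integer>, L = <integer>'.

constraint per measurement: (x − r cos θ)² + (r sin θ − e)² = L²
subtracting the θ₁ and θ₂ equations cancels the r² and L² terms:
r = (x₁² − x₂²) / (2[(x₁cos θ₁ + e sin θ₁) − (x₂cos θ₂ + e sin θ₂)]) = 52.0004 → r = 52
L² = (x₁ − r cos θ₁)² + (r sin θ₁ − e)² = 11024.9921 → L = 105.0000 → L = 105
check at θ₃=327°: x = 139.2575 (printed 139.2575) ✓

r = 52, L = 105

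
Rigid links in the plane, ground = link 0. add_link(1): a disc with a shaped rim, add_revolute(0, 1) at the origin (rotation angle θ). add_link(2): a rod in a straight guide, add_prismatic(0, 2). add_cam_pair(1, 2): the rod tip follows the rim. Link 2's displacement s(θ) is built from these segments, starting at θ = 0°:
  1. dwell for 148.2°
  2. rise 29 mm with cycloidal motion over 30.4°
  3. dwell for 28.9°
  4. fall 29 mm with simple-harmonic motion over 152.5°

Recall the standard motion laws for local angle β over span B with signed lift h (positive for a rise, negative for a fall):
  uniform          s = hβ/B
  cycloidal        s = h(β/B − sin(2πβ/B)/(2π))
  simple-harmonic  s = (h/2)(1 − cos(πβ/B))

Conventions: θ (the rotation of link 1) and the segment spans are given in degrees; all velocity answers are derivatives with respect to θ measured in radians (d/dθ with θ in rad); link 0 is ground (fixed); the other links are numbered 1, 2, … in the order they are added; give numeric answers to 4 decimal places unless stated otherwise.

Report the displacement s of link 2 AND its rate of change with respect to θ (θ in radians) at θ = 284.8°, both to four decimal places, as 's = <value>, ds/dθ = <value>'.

segment 1 (0° to 148.2°, dwell): s unchanged at 0.0000
segment 2 (148.2° to 178.6°, cycloidal, h = 29) is passed completely: s = 0.0000 + (29) = 29.0000
segment 3 (178.6° to 207.5°, dwell): s unchanged at 29.0000
θ = 284.8° falls in segment 4 (207.5° to 360°, simple-harmonic, h = -29): β = 284.8 − 207.5 = 77.3°, B = 152.5°; Δs = -29/2·(1 − cos(π·0.5069)) = -14.8136; s = 29.0000 − 14.8136 = 14.1864
velocity in seg [207.5°–360°] (simple-harmonic), θ in radians: β = 77.3° = 1.3491 rad, B = 152.5° = 2.6616 rad; ds/dθ = (πh/(2B)) sin(πβ/B) = (π·(-29)/(2·2.6616)) sin(π·0.5069) = -17.110750 mm/rad

s = 14.1864, ds/dθ = -17.1108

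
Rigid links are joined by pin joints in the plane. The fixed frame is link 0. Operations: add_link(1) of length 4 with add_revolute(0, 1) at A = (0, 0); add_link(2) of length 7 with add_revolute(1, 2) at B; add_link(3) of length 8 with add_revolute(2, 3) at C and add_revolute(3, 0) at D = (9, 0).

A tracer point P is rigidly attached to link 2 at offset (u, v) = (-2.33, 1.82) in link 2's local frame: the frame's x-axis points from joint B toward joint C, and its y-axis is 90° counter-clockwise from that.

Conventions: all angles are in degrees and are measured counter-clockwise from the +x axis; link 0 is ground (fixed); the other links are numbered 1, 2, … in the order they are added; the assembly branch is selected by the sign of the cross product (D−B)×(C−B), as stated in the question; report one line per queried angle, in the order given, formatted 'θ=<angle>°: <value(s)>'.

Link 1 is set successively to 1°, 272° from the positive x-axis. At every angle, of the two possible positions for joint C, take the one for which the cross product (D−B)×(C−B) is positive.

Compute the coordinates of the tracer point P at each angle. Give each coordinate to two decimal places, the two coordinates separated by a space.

A=(0,0), D=(9.00,0)
θ=1°: B = A + 4.00·(cos1°, sin1°) = (3.9994, 0.0698)
θ=1°: |BD| = 5.0011
θ=1°: circle(B,7.00) ∩ circle(D,8.00): a=1.0009, h=6.9281
θ=1°:   candidates: C₊=(5.0969,6.9832) cross=34.648; C₋=(4.9035,-6.8716) cross=-34.648
θ=1°:   branch + wants cross > 0 → take C=(5.0969,6.9832) (cross=34.648)
θ=1°: ex = (C−B)/|BC| = (0.1568,0.9876); ey = (-0.9876,0.1568)
θ=1°: P = B + -2.33·ex + 1.82·ey = (1.8366,-1.9460)
θ=272°: B = A + 4.00·(cos272°, sin272°) = (0.1396, -3.9976)
θ=272°: |BD| = 9.7205
θ=272°: circle(B,7.00) ∩ circle(D,8.00): a=4.0887, h=5.6818
θ=272°:   candidates: C₊=(1.5298,2.8630) cross=55.230; C₋=(6.2032,-7.4952) cross=-55.230
θ=272°:   branch + wants cross > 0 → take C=(1.5298,2.8630) (cross=55.230)
θ=272°: ex = (C−B)/|BC| = (0.1986,0.9801); ey = (-0.9801,0.1986)
θ=272°: P = B + -2.33·ex + 1.82·ey = (-2.1069,-5.9197)

θ=1°: 1.84 -1.95
θ=272°: -2.11 -5.92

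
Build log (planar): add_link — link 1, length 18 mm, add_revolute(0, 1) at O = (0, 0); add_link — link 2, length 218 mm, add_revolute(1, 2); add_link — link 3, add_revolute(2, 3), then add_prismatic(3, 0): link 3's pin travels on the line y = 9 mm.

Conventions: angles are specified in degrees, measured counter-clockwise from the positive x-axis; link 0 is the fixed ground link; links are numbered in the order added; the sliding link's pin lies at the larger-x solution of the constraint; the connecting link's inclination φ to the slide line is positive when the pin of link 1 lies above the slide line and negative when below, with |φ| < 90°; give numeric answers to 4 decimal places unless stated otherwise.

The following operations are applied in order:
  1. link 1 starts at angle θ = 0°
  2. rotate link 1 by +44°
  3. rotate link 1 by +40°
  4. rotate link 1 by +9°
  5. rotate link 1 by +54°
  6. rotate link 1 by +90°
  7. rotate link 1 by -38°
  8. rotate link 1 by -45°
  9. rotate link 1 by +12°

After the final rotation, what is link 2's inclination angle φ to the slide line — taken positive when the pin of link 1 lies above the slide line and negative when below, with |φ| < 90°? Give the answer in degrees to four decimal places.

geometry: r = 18 mm, L = 218 mm, e = 9 mm; θ starts at 0°
rotate link 1 by +44°: θ ← 0° +44° = 44°
rotate link 1 by +40°: θ ← 44° +40° = 84°
rotate link 1 by +9°: θ ← 84° +9° = 93°
rotate link 1 by +54°: θ ← 93° +54° = 147°
rotate link 1 by +90°: θ ← 147° +90° = 237°
rotate link 1 by -38°: θ ← 237° -38° = 199°
rotate link 1 by -45°: θ ← 199° -45° = 154°
rotate link 1 by +12°: θ ← 154° +12° = 166°
h = r sin θ − e = 4.354594 − 9 = -4.645406
sin φ = h / L = -4.645406 / 218 = -0.02130920
φ = arcsin(-0.02130920) = -1.221020°

-1.2210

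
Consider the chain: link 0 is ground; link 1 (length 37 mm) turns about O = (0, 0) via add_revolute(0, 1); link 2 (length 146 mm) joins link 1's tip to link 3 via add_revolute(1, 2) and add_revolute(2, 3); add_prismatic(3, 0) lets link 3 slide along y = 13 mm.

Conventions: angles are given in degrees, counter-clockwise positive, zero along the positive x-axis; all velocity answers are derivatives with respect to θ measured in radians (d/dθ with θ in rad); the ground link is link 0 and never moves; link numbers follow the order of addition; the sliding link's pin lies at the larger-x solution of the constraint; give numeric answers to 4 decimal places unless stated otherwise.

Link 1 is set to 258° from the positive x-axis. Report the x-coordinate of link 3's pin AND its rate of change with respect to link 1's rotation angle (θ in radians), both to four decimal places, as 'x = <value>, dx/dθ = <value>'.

geometry: r = 37 mm, L = 146 mm, e = 13 mm
crank pin P = (r cos θ, r sin θ) = (-7.692733, -36.191461)
h = r sin θ − e = -36.191461 − 13 = -49.191461
x = r cos θ + √(L² − h²) = -7.692733 + 137.463450 = 129.770718
dx/dθ = −r sin θ − h·r cos θ/√(L² − h²) (θ in radians; h = -49.191461) = 33.438608

x = 129.7707, dx/dθ = 33.4386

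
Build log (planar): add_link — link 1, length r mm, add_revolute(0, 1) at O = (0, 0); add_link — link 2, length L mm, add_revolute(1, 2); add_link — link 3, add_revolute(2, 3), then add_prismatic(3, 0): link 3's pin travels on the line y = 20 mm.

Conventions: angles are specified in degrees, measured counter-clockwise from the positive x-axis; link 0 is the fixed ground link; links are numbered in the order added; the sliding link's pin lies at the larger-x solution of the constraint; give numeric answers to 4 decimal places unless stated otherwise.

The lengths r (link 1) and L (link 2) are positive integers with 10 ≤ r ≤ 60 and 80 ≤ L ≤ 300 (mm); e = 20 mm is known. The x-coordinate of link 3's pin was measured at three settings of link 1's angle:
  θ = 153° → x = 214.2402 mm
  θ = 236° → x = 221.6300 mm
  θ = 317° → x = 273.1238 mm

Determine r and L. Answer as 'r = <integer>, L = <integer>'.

constraint per measurement: (x − r cos θ)² + (r sin θ − e)² = L²
subtracting the θ₁ and θ₂ equations cancels the r² and L² terms:
r = (x₁² − x₂²) / (2[(x₁cos θ₁ + e sin θ₁) − (x₂cos θ₂ + e sin θ₂)]) = 38.9999 → r = 39
L² = (x₁ − r cos θ₁)² + (r sin θ₁ − e)² = 62001.0126 → L = 249.0000 → L = 249
check at θ₃=317°: x = 273.1238 (printed 273.1238) ✓

r = 39, L = 249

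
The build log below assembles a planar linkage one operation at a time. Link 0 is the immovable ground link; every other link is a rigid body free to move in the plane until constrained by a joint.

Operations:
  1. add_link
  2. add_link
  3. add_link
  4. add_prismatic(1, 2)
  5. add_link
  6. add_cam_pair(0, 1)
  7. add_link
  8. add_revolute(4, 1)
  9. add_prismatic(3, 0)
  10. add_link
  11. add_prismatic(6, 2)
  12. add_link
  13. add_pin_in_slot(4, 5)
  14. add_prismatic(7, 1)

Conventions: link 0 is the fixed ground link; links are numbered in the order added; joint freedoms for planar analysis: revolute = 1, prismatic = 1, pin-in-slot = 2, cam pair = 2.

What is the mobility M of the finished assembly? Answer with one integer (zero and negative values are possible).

ground; <1,0,0>
#1 <2,0,0>
#2 <3,0,0>
#3 <4,0,0>
P:1↔2 J1 <4,1,0>
#4 <5,1,0>
C:0↔1 J2 <5,1,1>
#5 <6,1,1>
R:4↔1 J1 <6,2,1>
P:3↔0 J1 <6,3,1>
#6 <7,3,1>
P:6↔2 J1 <7,4,1>
#7 <8,4,1>
PS:4↔5 J2 <8,4,2>
P:7↔1 J1 <8,5,2>
3×7 − 2×5 − 1×2 = 9

M = 9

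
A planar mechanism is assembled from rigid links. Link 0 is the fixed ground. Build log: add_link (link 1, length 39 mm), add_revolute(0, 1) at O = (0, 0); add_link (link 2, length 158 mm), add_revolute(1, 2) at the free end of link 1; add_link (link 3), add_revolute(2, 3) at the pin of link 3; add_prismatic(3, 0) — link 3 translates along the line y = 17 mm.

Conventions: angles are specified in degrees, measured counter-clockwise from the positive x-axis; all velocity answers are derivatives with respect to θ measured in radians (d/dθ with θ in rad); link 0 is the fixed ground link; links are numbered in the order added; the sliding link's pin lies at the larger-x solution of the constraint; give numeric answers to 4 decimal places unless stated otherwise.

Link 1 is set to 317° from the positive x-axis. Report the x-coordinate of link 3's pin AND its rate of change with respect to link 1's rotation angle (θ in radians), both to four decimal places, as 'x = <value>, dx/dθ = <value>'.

geometry: r = 39 mm, L = 158 mm, e = 17 mm
crank pin P = (r cos θ, r sin θ) = (28.522794, -26.597936)
h = r sin θ − e = -26.597936 − 17 = -43.597936
x = r cos θ + √(L² − h²) = 28.522794 + 151.865796 = 180.388590
dx/dθ = −r sin θ − h·r cos θ/√(L² − h²) (θ in radians; h = -43.597936) = 34.786317

x = 180.3886, dx/dθ = 34.7863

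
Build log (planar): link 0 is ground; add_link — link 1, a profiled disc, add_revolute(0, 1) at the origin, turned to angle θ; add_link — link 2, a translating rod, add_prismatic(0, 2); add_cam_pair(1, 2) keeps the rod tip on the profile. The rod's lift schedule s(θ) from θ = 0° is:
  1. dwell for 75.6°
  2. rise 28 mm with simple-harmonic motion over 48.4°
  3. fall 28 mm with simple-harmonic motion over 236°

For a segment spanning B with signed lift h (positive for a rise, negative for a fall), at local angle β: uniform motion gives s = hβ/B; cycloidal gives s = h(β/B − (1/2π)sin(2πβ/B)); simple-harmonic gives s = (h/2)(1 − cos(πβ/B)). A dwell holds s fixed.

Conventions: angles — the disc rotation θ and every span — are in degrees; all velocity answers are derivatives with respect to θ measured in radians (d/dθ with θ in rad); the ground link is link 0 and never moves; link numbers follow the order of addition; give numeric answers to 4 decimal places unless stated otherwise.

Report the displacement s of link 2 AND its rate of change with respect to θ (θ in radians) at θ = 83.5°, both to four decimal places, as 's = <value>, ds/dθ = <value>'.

seg 1 [0°–75.6°] dwell: s stays 0.0000
seg 2 [75.6°–124°] simple-harmonic, h=28: θ=83.5° here. β=7.9, B=48.4. 28/2·(1 − cos(π·0.1632)) = 1.8006 → s = 1.8006
velocity in seg [75.6°–124°] (simple-harmonic), θ in radians: β = 7.9° = 0.1379 rad, B = 48.4° = 0.8447 rad; ds/dθ = (πh/(2B)) sin(πβ/B) = (π·28/(2·0.8447)) sin(π·0.1632) = 25.543747 mm/rad

s = 1.8006, ds/dθ = 25.5437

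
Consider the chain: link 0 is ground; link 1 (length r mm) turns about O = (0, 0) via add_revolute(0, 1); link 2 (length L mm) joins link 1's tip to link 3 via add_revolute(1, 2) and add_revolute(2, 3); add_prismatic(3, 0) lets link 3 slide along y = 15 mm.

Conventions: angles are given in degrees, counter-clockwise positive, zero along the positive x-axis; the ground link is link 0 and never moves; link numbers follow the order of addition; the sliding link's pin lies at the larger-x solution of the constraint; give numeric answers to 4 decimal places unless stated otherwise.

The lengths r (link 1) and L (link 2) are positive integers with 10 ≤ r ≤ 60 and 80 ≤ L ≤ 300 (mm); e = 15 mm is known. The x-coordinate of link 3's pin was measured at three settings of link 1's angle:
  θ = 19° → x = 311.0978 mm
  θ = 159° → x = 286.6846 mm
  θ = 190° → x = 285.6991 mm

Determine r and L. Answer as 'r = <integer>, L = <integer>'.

constraint per measurement: (x − r cos θ)² + (r sin θ − e)² = L²
subtracting the θ₁ and θ₂ equations cancels the r² and L² terms:
r = (x₁² − x₂²) / (2[(x₁cos θ₁ + e sin θ₁) − (x₂cos θ₂ + e sin θ₂)]) = 13.0000 → r = 13
L² = (x₁ − r cos θ₁)² + (r sin θ₁ − e)² = 89401.0021 → L = 299.0000 → L = 299
check at θ₃=190°: x = 285.6991 (printed 285.6991) ✓

r = 13, L = 299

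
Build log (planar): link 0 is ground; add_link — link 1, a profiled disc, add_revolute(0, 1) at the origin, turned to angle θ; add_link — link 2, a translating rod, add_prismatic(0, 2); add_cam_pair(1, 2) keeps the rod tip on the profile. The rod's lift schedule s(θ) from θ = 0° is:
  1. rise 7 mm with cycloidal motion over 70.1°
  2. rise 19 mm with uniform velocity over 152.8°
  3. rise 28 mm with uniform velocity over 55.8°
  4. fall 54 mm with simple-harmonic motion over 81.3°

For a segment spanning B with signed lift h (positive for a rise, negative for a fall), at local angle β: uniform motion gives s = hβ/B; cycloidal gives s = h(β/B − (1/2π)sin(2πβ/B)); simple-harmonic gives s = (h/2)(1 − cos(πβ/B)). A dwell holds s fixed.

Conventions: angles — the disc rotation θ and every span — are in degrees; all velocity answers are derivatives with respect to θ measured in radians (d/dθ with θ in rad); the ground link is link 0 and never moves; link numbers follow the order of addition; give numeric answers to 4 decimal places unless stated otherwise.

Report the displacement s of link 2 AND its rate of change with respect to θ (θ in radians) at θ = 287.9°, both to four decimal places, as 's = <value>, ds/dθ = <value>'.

seg 1 [0°–70.1°] cycloidal, h=7: full span → s += 7 → s = 7.0000
seg 2 [70.1°–222.9°] uniform, h=19: full span → s += 19 → s = 26.0000
seg 3 [222.9°–278.7°] uniform, h=28: full span → s += 28 → s = 54.0000
seg 4 [278.7°–360°] simple-harmonic, h=-54: θ=287.9° here. β=9.2, B=81.3. -54/2·(1 − cos(π·0.1132)) = -1.6883 → s = 52.3117
velocity in seg [278.7°–360°] (simple-harmonic), θ in radians: β = 9.2° = 0.1606 rad, B = 81.3° = 1.4190 rad; ds/dθ = (πh/(2B)) sin(πβ/B) = (π·(-54)/(2·1.4190)) sin(π·0.1132) = -20.806834 mm/rad

s = 52.3117, ds/dθ = -20.8068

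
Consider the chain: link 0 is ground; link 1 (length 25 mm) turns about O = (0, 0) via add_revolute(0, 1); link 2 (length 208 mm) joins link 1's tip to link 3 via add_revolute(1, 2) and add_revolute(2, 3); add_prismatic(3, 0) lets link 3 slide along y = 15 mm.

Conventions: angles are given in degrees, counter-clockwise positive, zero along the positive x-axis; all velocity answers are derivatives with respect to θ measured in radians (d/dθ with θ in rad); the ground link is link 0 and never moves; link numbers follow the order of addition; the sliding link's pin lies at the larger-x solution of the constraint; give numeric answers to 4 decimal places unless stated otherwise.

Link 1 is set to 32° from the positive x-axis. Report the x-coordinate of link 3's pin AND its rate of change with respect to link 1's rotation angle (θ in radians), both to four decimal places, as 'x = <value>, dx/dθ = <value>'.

geometry: r = 25 mm, L = 208 mm, e = 15 mm
crank pin P = (r cos θ, r sin θ) = (21.201202, 13.247982)
h = r sin θ − e = 13.247982 − 15 = -1.752018
x = r cos θ + √(L² − h²) = 21.201202 + 207.992621 = 229.193824
dx/dθ = −r sin θ − h·r cos θ/√(L² − h²) (θ in radians; h = -1.752018) = -13.069394

x = 229.1938, dx/dθ = -13.0694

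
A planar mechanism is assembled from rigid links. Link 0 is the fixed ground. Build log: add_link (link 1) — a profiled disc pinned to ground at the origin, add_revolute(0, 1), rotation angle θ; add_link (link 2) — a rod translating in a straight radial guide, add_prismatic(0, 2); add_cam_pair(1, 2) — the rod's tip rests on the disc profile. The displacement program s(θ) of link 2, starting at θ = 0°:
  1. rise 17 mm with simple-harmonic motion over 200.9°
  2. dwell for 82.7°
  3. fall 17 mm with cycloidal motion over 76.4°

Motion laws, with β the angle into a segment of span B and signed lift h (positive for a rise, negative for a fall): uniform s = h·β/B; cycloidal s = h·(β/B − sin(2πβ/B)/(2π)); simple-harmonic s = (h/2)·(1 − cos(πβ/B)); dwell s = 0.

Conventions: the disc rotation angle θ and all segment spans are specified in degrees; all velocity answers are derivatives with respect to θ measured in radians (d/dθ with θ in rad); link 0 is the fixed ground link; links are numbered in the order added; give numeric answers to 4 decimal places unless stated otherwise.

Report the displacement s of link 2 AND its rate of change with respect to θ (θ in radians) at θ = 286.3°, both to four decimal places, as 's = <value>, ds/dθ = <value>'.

seg 1 [0°–200.9°] simple-harmonic, h=17: full span → s += 17 → s = 17.0000
seg 2 [200.9°–283.6°] dwell: s stays 17.0000
seg 3 [283.6°–360°] cycloidal, h=-17: θ=286.3° here. β=2.7, B=76.4. -17·(0.0353 − sin(2π·0.0353)/(2π)) = -0.0049 → s = 16.9951
velocity in seg [283.6°–360°] (cycloidal), θ in radians: β = 2.7° = 0.0471 rad, B = 76.4° = 1.3334 rad; ds/dθ = (h/B)(1 − cos(2πβ/B)) = ((-17)/1.3334)(1 − cos(2π·0.0353)) = -0.313014 mm/rad

s = 16.9951, ds/dθ = -0.3130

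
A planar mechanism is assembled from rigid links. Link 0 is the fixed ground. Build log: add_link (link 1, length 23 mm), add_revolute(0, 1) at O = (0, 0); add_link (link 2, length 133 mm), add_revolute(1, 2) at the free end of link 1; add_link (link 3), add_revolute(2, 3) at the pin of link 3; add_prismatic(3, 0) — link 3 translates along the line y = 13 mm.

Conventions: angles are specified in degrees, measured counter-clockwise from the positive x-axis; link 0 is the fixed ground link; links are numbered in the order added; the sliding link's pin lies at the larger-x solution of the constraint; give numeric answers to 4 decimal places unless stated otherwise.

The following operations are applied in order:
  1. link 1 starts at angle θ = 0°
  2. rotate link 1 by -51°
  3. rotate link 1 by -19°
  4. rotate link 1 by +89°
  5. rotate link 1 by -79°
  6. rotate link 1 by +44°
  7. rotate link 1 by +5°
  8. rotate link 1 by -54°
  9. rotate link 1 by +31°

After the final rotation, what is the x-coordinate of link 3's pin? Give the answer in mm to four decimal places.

geometry: r = 23 mm, L = 133 mm, e = 13 mm; θ starts at 0°
rotate link 1 by -51°: θ ← 0° -51° = -51°
rotate link 1 by -19°: θ ← -51° -19° = -70°
rotate link 1 by +89°: θ ← -70° +89° = 19°
rotate link 1 by -79°: θ ← 19° -79° = -60°
rotate link 1 by +44°: θ ← -60° +44° = -16°
rotate link 1 by +5°: θ ← -16° +5° = -11°
rotate link 1 by -54°: θ ← -11° -54° = -65°
rotate link 1 by +31°: θ ← -65° +31° = -34°
crank pin P = (r cos θ, r sin θ) = (19.067864, -12.861437)
h = r sin θ − e = -12.861437 − 13 = -25.861437
x = r cos θ + √(L² − h²) = 19.067864 + 130.461435 = 149.529299

149.5293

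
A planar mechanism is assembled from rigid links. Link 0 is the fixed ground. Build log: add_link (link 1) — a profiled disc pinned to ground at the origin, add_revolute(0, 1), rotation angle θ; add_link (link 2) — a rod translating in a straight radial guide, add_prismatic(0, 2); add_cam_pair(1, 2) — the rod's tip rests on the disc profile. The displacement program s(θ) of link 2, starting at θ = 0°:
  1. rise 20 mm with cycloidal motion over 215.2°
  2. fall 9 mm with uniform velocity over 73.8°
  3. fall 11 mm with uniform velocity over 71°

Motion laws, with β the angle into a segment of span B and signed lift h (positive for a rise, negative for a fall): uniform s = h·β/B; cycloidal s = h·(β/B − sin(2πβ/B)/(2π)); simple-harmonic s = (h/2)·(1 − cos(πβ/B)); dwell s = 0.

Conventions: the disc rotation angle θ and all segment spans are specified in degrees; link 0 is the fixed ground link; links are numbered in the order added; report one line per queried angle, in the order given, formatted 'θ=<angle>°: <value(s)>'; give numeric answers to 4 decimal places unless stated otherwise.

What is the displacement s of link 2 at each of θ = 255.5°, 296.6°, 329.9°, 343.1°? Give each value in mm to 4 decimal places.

seg 1 [0°–215.2°] cycloidal, h=20: full span → s += 20 → s = 20.0000
seg 2 [215.2°–289°] uniform, h=-9: θ=255.5° here. β=40.3, B=73.8. -9·40.3/73.8 = -4.9146 → s = 15.0854
seg 2 [215.2°–289°] uniform, h=-9: full span → s += -9 → s = 11.0000
seg 3 [289°–360°] uniform, h=-11: θ=296.6° here. β=7.6, B=71. -11·7.6/71 = -1.1775 → s = 9.8225
seg 3 [289°–360°] uniform, h=-11: θ=329.9° here. β=40.9, B=71. -11·40.9/71 = -6.3366 → s = 4.6634
seg 3 [289°–360°] uniform, h=-11: θ=343.1° here. β=54.1, B=71. -11·54.1/71 = -8.3817 → s = 2.6183

θ=255.5°: 15.0854
θ=296.6°: 9.8225
θ=329.9°: 4.6634
θ=343.1°: 2.6183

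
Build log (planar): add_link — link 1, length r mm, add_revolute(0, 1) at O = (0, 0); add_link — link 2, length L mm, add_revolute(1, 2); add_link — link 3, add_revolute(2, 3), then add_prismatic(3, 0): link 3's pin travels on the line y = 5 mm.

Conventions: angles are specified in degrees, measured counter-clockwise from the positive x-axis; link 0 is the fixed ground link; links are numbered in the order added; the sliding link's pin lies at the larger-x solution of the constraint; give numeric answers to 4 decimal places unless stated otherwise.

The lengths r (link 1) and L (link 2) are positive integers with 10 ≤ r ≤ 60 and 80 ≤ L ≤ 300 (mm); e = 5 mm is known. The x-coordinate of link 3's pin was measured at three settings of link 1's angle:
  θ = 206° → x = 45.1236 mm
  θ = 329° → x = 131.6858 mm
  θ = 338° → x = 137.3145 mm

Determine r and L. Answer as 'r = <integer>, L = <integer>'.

constraint per measurement: (x − r cos θ)² + (r sin θ − e)² = L²
subtracting the θ₁ and θ₂ equations cancels the r² and L² terms:
r = (x₁² − x₂²) / (2[(x₁cos θ₁ + e sin θ₁) − (x₂cos θ₂ + e sin θ₂)]) = 50.0000 → r = 50
L² = (x₁ − r cos θ₁)² + (r sin θ₁ − e)² = 8836.0072 → L = 94.0000 → L = 94
check at θ₃=338°: x = 137.3145 (printed 137.3145) ✓

r = 50, L = 94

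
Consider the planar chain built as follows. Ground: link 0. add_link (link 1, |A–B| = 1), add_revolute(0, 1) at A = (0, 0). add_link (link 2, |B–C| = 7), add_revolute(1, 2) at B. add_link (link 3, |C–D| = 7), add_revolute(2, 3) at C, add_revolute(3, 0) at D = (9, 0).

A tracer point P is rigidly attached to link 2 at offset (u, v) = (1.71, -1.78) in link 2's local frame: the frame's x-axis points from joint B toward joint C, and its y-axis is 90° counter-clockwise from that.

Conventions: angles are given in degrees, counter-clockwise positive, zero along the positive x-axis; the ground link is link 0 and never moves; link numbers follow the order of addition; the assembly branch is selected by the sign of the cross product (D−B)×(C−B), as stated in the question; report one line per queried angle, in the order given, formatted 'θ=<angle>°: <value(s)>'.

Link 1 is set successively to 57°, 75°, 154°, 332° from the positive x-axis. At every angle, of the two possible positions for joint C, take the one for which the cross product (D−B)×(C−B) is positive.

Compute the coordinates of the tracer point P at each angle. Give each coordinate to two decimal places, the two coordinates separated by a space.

A=(0,0), D=(9.00,0)
θ=57°: B = A + 1.00·(cos57°, sin57°) = (0.5446, 0.8387)
θ=57°: |BD| = 8.4969
θ=57°: circle(B,7.00) ∩ circle(D,7.00): a=4.2484, h=5.5634
θ=57°:   candidates: C₊=(5.3214,5.9555) cross=47.271; C₋=(4.2232,-5.1168) cross=-47.271
θ=57°:   branch + wants cross > 0 → take C=(5.3214,5.9555) (cross=47.271)
θ=57°: ex = (C−B)/|BC| = (0.6824,0.7310); ey = (-0.7310,0.6824)
θ=57°: P = B + 1.71·ex + -1.78·ey = (3.0127,0.8740)
θ=75°: B = A + 1.00·(cos75°, sin75°) = (0.2588, 0.9659)
θ=75°: |BD| = 8.7944
θ=75°: circle(B,7.00) ∩ circle(D,7.00): a=4.3972, h=5.4465
θ=75°:   candidates: C₊=(5.2276,5.8965) cross=47.899; C₋=(4.0312,-4.9306) cross=-47.899
θ=75°:   branch + wants cross > 0 → take C=(5.2276,5.8965) (cross=47.899)
θ=75°: ex = (C−B)/|BC| = (0.7098,0.7044); ey = (-0.7044,0.7098)
θ=75°: P = B + 1.71·ex + -1.78·ey = (2.7264,0.9069)
θ=154°: B = A + 1.00·(cos154°, sin154°) = (-0.8988, 0.4384)
θ=154°: |BD| = 9.9085
θ=154°: circle(B,7.00) ∩ circle(D,7.00): a=4.9542, h=4.9452
θ=154°:   candidates: C₊=(4.2694,5.1596) cross=49.000; C₋=(3.8318,-4.7212) cross=-49.000
θ=154°:   branch + wants cross > 0 → take C=(4.2694,5.1596) (cross=49.000)
θ=154°: ex = (C−B)/|BC| = (0.7383,0.6745); ey = (-0.6745,0.7383)
θ=154°: P = B + 1.71·ex + -1.78·ey = (1.5643,0.2775)
θ=332°: B = A + 1.00·(cos332°, sin332°) = (0.8829, -0.4695)
θ=332°: |BD| = 8.1306
θ=332°: circle(B,7.00) ∩ circle(D,7.00): a=4.0653, h=5.6985
θ=332°:   candidates: C₊=(4.6124,5.4543) cross=46.333; C₋=(5.2705,-5.9238) cross=-46.333
θ=332°:   branch + wants cross > 0 → take C=(4.6124,5.4543) (cross=46.333)
θ=332°: ex = (C−B)/|BC| = (0.5328,0.8463); ey = (-0.8463,0.5328)
θ=332°: P = B + 1.71·ex + -1.78·ey = (3.3003,0.0293)

θ=57°: 3.01 0.87
θ=75°: 2.73 0.91
θ=154°: 1.56 0.28
θ=332°: 3.30 0.03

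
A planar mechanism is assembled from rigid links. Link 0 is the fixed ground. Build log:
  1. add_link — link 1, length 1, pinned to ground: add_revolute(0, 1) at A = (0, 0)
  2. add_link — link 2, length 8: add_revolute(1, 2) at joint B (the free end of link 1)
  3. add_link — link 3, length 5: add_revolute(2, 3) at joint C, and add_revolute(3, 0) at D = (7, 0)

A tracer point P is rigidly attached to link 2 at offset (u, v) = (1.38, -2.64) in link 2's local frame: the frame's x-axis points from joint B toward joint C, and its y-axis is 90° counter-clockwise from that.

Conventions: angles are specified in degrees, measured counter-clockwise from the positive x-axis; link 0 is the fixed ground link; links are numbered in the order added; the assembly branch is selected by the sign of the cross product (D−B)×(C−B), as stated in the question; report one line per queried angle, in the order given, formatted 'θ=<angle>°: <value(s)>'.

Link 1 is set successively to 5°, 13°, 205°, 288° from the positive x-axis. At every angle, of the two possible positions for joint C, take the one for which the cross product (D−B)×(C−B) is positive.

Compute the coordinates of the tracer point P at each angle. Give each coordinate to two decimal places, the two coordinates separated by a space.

A=(0,0), D=(7.00,0)
θ=5°: B = A + 1.00·(cos5°, sin5°) = (0.9962, 0.0872)
θ=5°: |BD| = 6.0044
θ=5°: circle(B,8.00) ∩ circle(D,5.00): a=6.2498, h=4.9940
θ=5°:   candidates: C₊=(7.3178,4.9899) cross=29.986; C₋=(7.1729,-4.9970) cross=-29.986
θ=5°:   branch + wants cross > 0 → take C=(7.3178,4.9899) (cross=29.986)
θ=5°: ex = (C−B)/|BC| = (0.7902,0.6128); ey = (-0.6128,0.7902)
θ=5°: P = B + 1.38·ex + -2.64·ey = (3.7046,-1.1533)
θ=13°: B = A + 1.00·(cos13°, sin13°) = (0.9744, 0.2250)
θ=13°: |BD| = 6.0298
θ=13°: circle(B,8.00) ∩ circle(D,5.00): a=6.2488, h=4.9952
θ=13°:   candidates: C₊=(7.4052,4.9836) cross=30.120; C₋=(7.0325,-4.9999) cross=-30.120
θ=13°:   branch + wants cross > 0 → take C=(7.4052,4.9836) (cross=30.120)
θ=13°: ex = (C−B)/|BC| = (0.8039,0.5948); ey = (-0.5948,0.8039)
θ=13°: P = B + 1.38·ex + -2.64·ey = (3.6540,-1.0764)
θ=205°: B = A + 1.00·(cos205°, sin205°) = (-0.9063, -0.4226)
θ=205°: |BD| = 7.9176
θ=205°: circle(B,8.00) ∩ circle(D,5.00): a=6.4217, h=4.7710
θ=205°:   candidates: C₊=(5.2515,4.6843) cross=37.775; C₋=(5.7609,-4.8440) cross=-37.775
θ=205°:   branch + wants cross > 0 → take C=(5.2515,4.6843) (cross=37.775)
θ=205°: ex = (C−B)/|BC| = (0.7697,0.6384); ey = (-0.6384,0.7697)
θ=205°: P = B + 1.38·ex + -2.64·ey = (1.8412,-1.5738)
θ=288°: B = A + 1.00·(cos288°, sin288°) = (0.3090, -0.9511)
θ=288°: |BD| = 6.7582
θ=288°: circle(B,8.00) ∩ circle(D,5.00): a=6.2645, h=4.9756
θ=288°:   candidates: C₊=(5.8110,4.8566) cross=33.626; C₋=(7.2114,-4.9955) cross=-33.626
θ=288°:   branch + wants cross > 0 → take C=(5.8110,4.8566) (cross=33.626)
θ=288°: ex = (C−B)/|BC| = (0.6877,0.7260); ey = (-0.7260,0.6877)
θ=288°: P = B + 1.38·ex + -2.64·ey = (3.1746,-1.7649)

θ=5°: 3.70 -1.15
θ=13°: 3.65 -1.08
θ=205°: 1.84 -1.57
θ=288°: 3.17 -1.76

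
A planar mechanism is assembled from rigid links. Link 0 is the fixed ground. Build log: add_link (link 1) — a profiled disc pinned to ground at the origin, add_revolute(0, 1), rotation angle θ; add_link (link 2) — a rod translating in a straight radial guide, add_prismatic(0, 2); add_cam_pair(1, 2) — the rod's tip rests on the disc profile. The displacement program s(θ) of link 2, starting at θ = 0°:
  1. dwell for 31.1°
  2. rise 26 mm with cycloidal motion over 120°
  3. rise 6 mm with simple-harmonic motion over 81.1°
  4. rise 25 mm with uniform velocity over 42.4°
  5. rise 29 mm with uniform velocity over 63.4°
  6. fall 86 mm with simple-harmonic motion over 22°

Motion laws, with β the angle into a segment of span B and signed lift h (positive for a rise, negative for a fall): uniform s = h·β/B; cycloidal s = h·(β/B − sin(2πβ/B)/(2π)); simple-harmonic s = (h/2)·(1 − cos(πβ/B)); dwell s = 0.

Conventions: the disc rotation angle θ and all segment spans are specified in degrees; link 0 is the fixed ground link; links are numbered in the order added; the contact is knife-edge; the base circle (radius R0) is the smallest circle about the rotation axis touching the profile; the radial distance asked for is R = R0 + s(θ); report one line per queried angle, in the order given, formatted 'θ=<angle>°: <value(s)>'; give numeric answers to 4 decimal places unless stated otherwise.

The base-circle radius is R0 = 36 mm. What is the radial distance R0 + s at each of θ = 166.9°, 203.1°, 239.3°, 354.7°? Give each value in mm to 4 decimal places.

seg 1 [0°–31.1°] dwell: s stays 0.0000
seg 2 [31.1°–151.1°] cycloidal, h=26: full span → s += 26 → s = 26.0000
seg 3 [151.1°–232.2°] simple-harmonic, h=6: θ=166.9° here. β=15.8, B=81.1. 6/2·(1 − cos(π·0.1948)) = 0.5446 → s = 26.5446
seg 3 [151.1°–232.2°] simple-harmonic, h=6: θ=203.1° here. β=52, B=81.1. 6/2·(1 − cos(π·0.6412)) = 4.2874 → s = 30.2874
seg 3 [151.1°–232.2°] simple-harmonic, h=6: full span → s += 6 → s = 32.0000
seg 4 [232.2°–274.6°] uniform, h=25: θ=239.3° here. β=7.1, B=42.4. 25·7.1/42.4 = 4.1863 → s = 36.1863
seg 4 [232.2°–274.6°] uniform, h=25: full span → s += 25 → s = 57.0000
seg 5 [274.6°–338°] uniform, h=29: full span → s += 29 → s = 86.0000
seg 6 [338°–360°] simple-harmonic, h=-86: θ=354.7° here. β=16.7, B=22. -86/2·(1 − cos(π·0.7591)) = -74.2615 → s = 11.7385
θ=166.9°: R = R0 + s = 36 + 26.5446 = 62.5446
θ=203.1°: R = R0 + s = 36 + 30.2874 = 66.2874
θ=239.3°: R = R0 + s = 36 + 36.1863 = 72.1863
θ=354.7°: R = R0 + s = 36 + 11.7385 = 47.7385

θ=166.9°: 62.5446
θ=203.1°: 66.2874
θ=239.3°: 72.1863
θ=354.7°: 47.7385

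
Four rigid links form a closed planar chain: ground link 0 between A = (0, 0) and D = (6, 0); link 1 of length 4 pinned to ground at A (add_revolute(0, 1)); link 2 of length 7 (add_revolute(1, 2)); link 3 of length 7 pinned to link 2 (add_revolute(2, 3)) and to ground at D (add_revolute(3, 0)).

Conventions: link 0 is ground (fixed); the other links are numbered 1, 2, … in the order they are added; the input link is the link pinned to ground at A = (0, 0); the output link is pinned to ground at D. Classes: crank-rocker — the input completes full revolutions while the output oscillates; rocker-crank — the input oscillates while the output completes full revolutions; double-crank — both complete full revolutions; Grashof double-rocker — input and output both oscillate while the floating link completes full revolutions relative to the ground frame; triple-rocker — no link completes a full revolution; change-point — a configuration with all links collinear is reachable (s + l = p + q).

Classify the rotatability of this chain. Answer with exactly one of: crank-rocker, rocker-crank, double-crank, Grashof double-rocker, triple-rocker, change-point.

lengths: ground=6, input=4, coupler=7, output=7
sorted: s=4 (shortest), l=7 (longest), p+q=13
s + l = 11 vs p + q = 13
s + l < p + q (Grashof) with shortest = input link → crank-rocker

crank-rocker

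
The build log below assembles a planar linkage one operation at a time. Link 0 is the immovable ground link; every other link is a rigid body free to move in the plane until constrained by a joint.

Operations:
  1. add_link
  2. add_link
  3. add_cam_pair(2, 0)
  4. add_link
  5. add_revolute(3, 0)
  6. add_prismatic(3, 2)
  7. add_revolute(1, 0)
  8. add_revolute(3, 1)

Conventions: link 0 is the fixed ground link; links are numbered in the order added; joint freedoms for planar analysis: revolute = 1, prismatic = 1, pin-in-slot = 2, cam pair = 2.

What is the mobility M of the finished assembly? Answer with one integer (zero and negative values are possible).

(L,J1,J2)=(1,0,0); link0 fixed
link1: (2,0,0)
link2: (3,0,0)
C 2-0 [J2]: (3,0,1)
link3: (4,0,1)
R 3-0 [J1]: (4,1,1)
P 3-2 [J1]: (4,2,1)
R 1-0 [J1]: (4,3,1)
R 3-1 [J1]: (4,4,1)
Grübler: 3·3 − 2·4 − 1 = 0

M = 0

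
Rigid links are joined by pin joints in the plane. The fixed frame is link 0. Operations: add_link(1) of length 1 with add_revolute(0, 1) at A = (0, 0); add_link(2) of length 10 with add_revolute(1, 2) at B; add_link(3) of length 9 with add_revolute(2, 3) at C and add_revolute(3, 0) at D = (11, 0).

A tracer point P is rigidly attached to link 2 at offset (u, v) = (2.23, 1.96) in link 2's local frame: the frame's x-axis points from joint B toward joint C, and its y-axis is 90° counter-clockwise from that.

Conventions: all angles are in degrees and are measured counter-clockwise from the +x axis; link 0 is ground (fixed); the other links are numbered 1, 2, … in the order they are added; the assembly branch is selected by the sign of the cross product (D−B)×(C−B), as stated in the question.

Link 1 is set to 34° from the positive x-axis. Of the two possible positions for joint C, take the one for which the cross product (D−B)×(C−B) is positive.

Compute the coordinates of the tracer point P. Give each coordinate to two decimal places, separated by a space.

A=(0,0), D=(11.00,0)
B = A + 1.00·(cos34°, sin34°) = (0.8290, 0.5592)
|BD| = 10.1863
circle(B,10.00) ∩ circle(D,9.00): a=6.0258, h=7.9806
  candidates: C₊=(7.2838,8.1970) cross=81.293; C₋=(6.4076,-7.7402) cross=-81.293
  branch + wants cross > 0 → take C=(7.2838,8.1970) (cross=81.293)
ex = (C−B)/|BC| = (0.6455,0.7638); ey = (-0.7638,0.6455)
P = B + 2.23·ex + 1.96·ey = (0.7715,3.5276)

0.77 3.53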